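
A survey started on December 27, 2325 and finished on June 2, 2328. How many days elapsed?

Day-of-year of December 27, 2325: 361.
Day-of-year of June 2, 2328: 154.
2325 has 365 days, so 365 − 361 = 4 days remain in 2325.
Full years: 2326: 365; 2327: 365. Sum = 730.
Total: 4 + 730 + 154 = 888 days.

888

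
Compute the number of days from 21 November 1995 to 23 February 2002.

Day-of-year of November 21, 1995: 325.
Day-of-year of February 23, 2002: 54.
1995 has 365 days, so 365 − 325 = 40 days remain in 1995.
Full years: 1996: 366; 1997: 365; 1998: 365; 1999: 365; 2000: 366; 2001: 365. Sum = 2192.
Total: 40 + 2192 + 54 = 2286 days.

2286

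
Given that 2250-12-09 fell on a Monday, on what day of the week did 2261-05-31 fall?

From December 9, 2250 to December 9, 2260: 10 years, of which 3 contain a Feb 29 — 7×365 + 3×366 = 3653 days.
December 2260: 31 − 9 = 22 days remain.
Then January (31), February 2261 (28), March (31), April (30): 31 + 28 + 31 + 30 = 120 days.
May 1–31, 2261: 31 days.
Residual: 173 days.
Total: 3826 days.
3826 mod 7 = 4, so 4 days after Monday is Friday.

Friday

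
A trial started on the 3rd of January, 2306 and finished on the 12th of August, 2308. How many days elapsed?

952

January 2306: 31 − 3 = 28 days remain.
Then 30 full months totalling 912 days.
August 1–12, 2308: 12 days.
Total: 28 + 912 + 12 = 952 days.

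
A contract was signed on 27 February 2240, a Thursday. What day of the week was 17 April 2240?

February 2240: 29 − 27 = 2 days remain (2240 is a leap year, so February has 29 days).
Then March (31): 31 days.
April 1–17, 2240: 17 days.
Total: 2 + 31 + 17 = 50 days.
50 mod 7 = 1, so 1 day after Thursday is Friday.

Friday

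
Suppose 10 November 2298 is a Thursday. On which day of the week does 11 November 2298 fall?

Friday

Within November 2298: 11 − 10 = 1 day.
1 mod 7 = 1, so 1 day after Thursday is Friday.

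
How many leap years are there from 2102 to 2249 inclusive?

36

Years divisible by 4: 2104, 2108, …, 2248 — 37 in all.
Of these, 2200 is divisible by 100 but not 400, so not leap.
Leap years: 37 − 1 = 36.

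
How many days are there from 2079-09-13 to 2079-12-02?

80

September 2079: 30 − 13 = 17 days remain.
Then October (31), November (30): 31 + 30 = 61 days.
December 1–2, 2079: 2 days.
Total: 17 + 61 + 2 = 80 days.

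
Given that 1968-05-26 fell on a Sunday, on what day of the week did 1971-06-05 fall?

May 26, 1968 → May 26, 1969: 365 days.
May 26, 1969 → May 26, 1970: 365 days.
May 26, 1970 → May 26, 1971: 365 days.
May 1971: 31 − 26 = 5 days remain.
June 1–5, 1971: 5 days.
Residual: 10 days.
Total: 1105 days.
1105 mod 7 = 6, so 6 days after Sunday is Saturday.

Saturday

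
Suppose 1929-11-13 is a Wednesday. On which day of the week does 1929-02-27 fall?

Wednesday

Count forward from the earlier date (February 27, 1929) to the later (November 13, 1929):
February 1929: 28 − 27 = 1 day remains (1929 is not a leap year, so February has 28 days).
Then March (31), April (30), May (31), June (30), July (31), August (31), September (30), October (31): 31 + 30 + 31 + 30 + 31 + 31 + 30 + 31 = 245 days.
November 1–13, 1929: 13 days.
Total: 1 + 245 + 13 = 259 days.
259 is a multiple of 7, so 1929-02-27 falls on the same weekday: Wednesday.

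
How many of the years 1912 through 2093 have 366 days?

46

Years divisible by 4: 1912, 1916, …, 2092 — 46 in all.
2000 is divisible by 400, so still leap.
No century exceptions apply. Count: 46.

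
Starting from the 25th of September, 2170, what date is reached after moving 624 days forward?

the 10th of June, 2172

Count 624 days after September 25, 2170:
Day-of-year of September 25, 2170: 268.
Day-of-year of June 10, 2172: 162.
2170 has 365 days, so 365 − 268 = 97 days remain in 2170.
Full years: 2171: 365. Sum = 365.
Total: 97 + 365 + 162 = 624 days.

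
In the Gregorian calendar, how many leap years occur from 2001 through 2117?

Years divisible by 4: 2004, 2008, …, 2116 — 29 in all.
Of these, 2100 is divisible by 100 but not 400, so not leap.
Leap years: 29 − 1 = 28.

28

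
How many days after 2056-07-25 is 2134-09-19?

28544

Day-of-year of July 25, 2056: 207.
Day-of-year of September 19, 2134: 262.
2056 has 366 days, so 366 − 207 = 159 days remain in 2056.
Full years 2057–2133: 59 common + 18 leap = 59×365 + 18×366 = 28123 days.
Total: 159 + 28123 + 262 = 28544 days.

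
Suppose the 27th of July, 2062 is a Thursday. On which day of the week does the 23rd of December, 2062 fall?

Saturday

July 2062: 31 − 27 = 4 days remain.
Then August (31), September (30), October (31), November (30): 31 + 30 + 31 + 30 = 122 days.
December 1–23, 2062: 23 days.
Total: 4 + 122 + 23 = 149 days.
149 mod 7 = 2, so 2 days after Thursday is Saturday.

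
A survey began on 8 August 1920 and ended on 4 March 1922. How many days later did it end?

August 1920: 31 − 8 = 23 days remain.
Then 18 full months totalling 546 days.
March 1–4, 1922: 4 days.
Total: 23 + 546 + 4 = 573 days.

573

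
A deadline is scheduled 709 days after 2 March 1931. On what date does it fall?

8 February 1933

Count 709 days after March 2, 1931:
March 2, 1931 → March 2, 1932: 366 days (1932 is a leap year).
March 1932: 31 − 2 = 29 days remain.
Then 10 full months totalling 306 days.
February 1–8, 1933: 8 days (1933 is not a leap year).
Residual: 343 days.
Total: 709 days.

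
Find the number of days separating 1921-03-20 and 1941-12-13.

7573

From March 20, 1921 to March 20, 1941: 20 years, of which 5 contain a Feb 29 — 15×365 + 5×366 = 7305 days.
March 1941: 31 − 20 = 11 days remain.
Then April (30), May (31), June (30), July (31), August (31), September (30), October (31), November (30): 30 + 31 + 30 + 31 + 31 + 30 + 31 + 30 = 244 days.
December 1–13, 1941: 13 days.
Residual: 268 days.
Total: 7573 days.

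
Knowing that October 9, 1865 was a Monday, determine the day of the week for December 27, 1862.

Count forward from the earlier date (December 27, 1862) to the later (October 9, 1865):
December 27, 1862 → December 27, 1863: 365 days.
December 27, 1863 → December 27, 1864: 366 days (1864 is a leap year).
December 1864: 31 − 27 = 4 days remain.
Then 9 full months totalling 273 days.
October 1–9, 1865: 9 days.
Residual: 286 days.
Total: 1017 days.
1017 mod 7 = 2, so 2 days before Monday is Saturday.

Saturday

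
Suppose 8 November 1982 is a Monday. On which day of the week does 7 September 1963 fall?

Saturday

Count forward from the earlier date (September 7, 1963) to the later (November 8, 1982):
From September 7, 1963 to September 7, 1982: 19 years, of which 5 contain a Feb 29 — 14×365 + 5×366 = 6940 days.
September 1982: 30 − 7 = 23 days remain.
Then October (31): 31 days.
November 1–8, 1982: 8 days.
Residual: 62 days.
Total: 7002 days.
7002 mod 7 = 2, so 2 days before Monday is Saturday.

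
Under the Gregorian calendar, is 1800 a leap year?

No

1800 is not a leap year (divisible by 100 but not 400).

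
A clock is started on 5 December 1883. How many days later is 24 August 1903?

From December 5, 1883 to December 5, 1902: 19 years, of which 4 contain a Feb 29 — 15×365 + 4×366 = 6939 days.
(1900 is not a leap year (divisible by 100 but not 400).)
December 1902: 31 − 5 = 26 days remain.
Then January (31), February 1903 (28), March (31), April (30), May (31), June (30), July (31): 31 + 28 + 31 + 30 + 31 + 30 + 31 = 212 days.
August 1–24, 1903: 24 days.
Residual: 262 days.
Total: 7201 days.

7201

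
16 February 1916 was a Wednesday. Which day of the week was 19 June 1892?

Count forward from the earlier date (June 19, 1892) to the later (February 16, 1916):
From June 19, 1892 to June 19, 1915: 23 years, of which 4 contain a Feb 29 — 19×365 + 4×366 = 8399 days.
(1900 is not a leap year (divisible by 100 but not 400).)
June 1915: 30 − 19 = 11 days remain.
Then July (31), August (31), September (30), October (31), November (30), December (31), January (31): 31 + 31 + 30 + 31 + 30 + 31 + 31 = 215 days.
February 1–16, 1916: 16 days (1916 is a leap year).
Residual: 242 days.
Total: 8641 days.
8641 mod 7 = 3, so 3 days before Wednesday is Sunday.

Sunday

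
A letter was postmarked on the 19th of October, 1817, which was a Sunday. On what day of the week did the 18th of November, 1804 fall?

Sunday

Count forward from the earlier date (November 18, 1804) to the later (October 19, 1817):
From November 18, 1804 to November 18, 1816: 12 years, of which 3 contain a Feb 29 — 9×365 + 3×366 = 4383 days.
November 1816: 30 − 18 = 12 days remain.
Then 10 full months totalling 304 days.
October 1–19, 1817: 19 days.
Residual: 335 days.
Total: 4718 days.
4718 is a multiple of 7, so the 18th of November, 1804 falls on the same weekday: Sunday.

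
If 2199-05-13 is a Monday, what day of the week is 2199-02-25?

Count forward from the earlier date (February 25, 2199) to the later (May 13, 2199):
February 2199: 28 − 25 = 3 days remain (2199 is not a leap year, so February has 28 days).
Then March (31), April (30): 31 + 30 = 61 days.
May 1–13, 2199: 13 days.
Total: 3 + 61 + 13 = 77 days.
77 is a multiple of 7, so 2199-02-25 falls on the same weekday: Monday.

Monday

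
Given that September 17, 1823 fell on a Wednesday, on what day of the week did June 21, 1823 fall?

Saturday

Count forward from the earlier date (June 21, 1823) to the later (September 17, 1823):
June 1823: 30 − 21 = 9 days remain.
Then July (31), August (31): 31 + 31 = 62 days.
September 1–17, 1823: 17 days.
Total: 9 + 62 + 17 = 88 days.
88 mod 7 = 4, so 4 days before Wednesday is Saturday.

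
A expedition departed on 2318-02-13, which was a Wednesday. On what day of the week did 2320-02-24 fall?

Tuesday

February 2318: 28 − 13 = 15 days remain (2318 is not a leap year, so February has 28 days).
Then 23 full months totalling 702 days.
February 1–24, 2320: 24 days (2320 is a leap year).
Total: 15 + 702 + 24 = 741 days.
741 mod 7 = 6, so 6 days after Wednesday is Tuesday.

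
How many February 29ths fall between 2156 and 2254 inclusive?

Years divisible by 4: 2156, 2160, …, 2252 — 25 in all.
Of these, 2200 is divisible by 100 but not 400, so not leap.
Leap years: 25 − 1 = 24.

24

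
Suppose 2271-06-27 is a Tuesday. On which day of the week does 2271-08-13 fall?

Sunday

June 2271: 30 − 27 = 3 days remain.
Then July (31): 31 days.
August 1–13, 2271: 13 days.
Total: 3 + 31 + 13 = 47 days.
47 mod 7 = 5, so 5 days after Tuesday is Sunday.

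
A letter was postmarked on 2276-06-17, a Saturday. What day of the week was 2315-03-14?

Sunday

Day-of-year of June 17, 2276: 169.
Day-of-year of March 14, 2315: 73.
2276 has 366 days, so 366 − 169 = 197 days remain in 2276.
Full years 2277–2314: 30 common + 8 leap = 30×365 + 8×366 = 13878 days.
Total: 197 + 13878 + 73 = 14148 days.
14148 mod 7 = 1, so 1 day after Saturday is Sunday.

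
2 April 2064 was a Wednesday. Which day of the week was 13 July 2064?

Sunday

April 2064: 30 − 2 = 28 days remain.
Then May (31), June (30): 31 + 30 = 61 days.
July 1–13, 2064: 13 days.
Total: 28 + 61 + 13 = 102 days.
102 mod 7 = 4, so 4 days after Wednesday is Sunday.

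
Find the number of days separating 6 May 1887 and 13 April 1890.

1073

May 6, 1887 → May 6, 1888: 366 days (1888 is a leap year).
May 6, 1888 → May 6, 1889: 365 days.
May 1889: 31 − 6 = 25 days remain.
Then 10 full months totalling 304 days.
April 1–13, 1890: 13 days.
Residual: 342 days.
Total: 1073 days.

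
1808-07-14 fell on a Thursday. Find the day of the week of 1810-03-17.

July 1808: 31 − 14 = 17 days remain.
Then 19 full months totalling 577 days.
March 1–17, 1810: 17 days.
Total: 17 + 577 + 17 = 611 days.
611 mod 7 = 2, so 2 days after Thursday is Saturday.

Saturday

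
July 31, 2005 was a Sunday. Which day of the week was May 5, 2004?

Wednesday

Count forward from the earlier date (May 5, 2004) to the later (July 31, 2005):
May 5, 2004 → May 5, 2005: 365 days.
May 2005: 31 − 5 = 26 days remain.
Then June (30): 30 days.
July 1–31, 2005: 31 days.
Residual: 87 days.
Total: 452 days.
452 mod 7 = 4, so 4 days before Sunday is Wednesday.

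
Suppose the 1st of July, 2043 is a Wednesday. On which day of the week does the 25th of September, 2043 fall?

Friday

July 2043: 31 − 1 = 30 days remain.
Then August (31): 31 days.
September 1–25, 2043: 25 days.
Total: 30 + 31 + 25 = 86 days.
86 mod 7 = 2, so 2 days after Wednesday is Friday.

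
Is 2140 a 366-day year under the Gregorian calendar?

2140 is a leap year.

Yes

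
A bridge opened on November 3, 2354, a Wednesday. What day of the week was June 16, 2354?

Count forward from the earlier date (June 16, 2354) to the later (November 3, 2354):
June 2354: 30 − 16 = 14 days remain.
Then July (31), August (31), September (30), October (31): 31 + 31 + 30 + 31 = 123 days.
November 1–3, 2354: 3 days.
Total: 14 + 123 + 3 = 140 days.
140 is a multiple of 7, so June 16, 2354 falls on the same weekday: Wednesday.

Wednesday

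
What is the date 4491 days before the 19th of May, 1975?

the 31st of January, 1963

Count 4491 days before May 19, 1975:
Day-of-year of January 31, 1963: 31.
Day-of-year of May 19, 1975: 139.
1963 has 365 days, so 365 − 31 = 334 days remain in 1963.
Full years 1964–1974: 8 common + 3 leap = 8×365 + 3×366 = 4018 days.
Total: 334 + 4018 + 139 = 4491 days.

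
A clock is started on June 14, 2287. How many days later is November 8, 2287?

June 2287: 30 − 14 = 16 days remain.
Then July (31), August (31), September (30), October (31): 31 + 31 + 30 + 31 = 123 days.
November 1–8, 2287: 8 days.
Total: 16 + 123 + 8 = 147 days.

147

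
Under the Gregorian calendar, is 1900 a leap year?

No

1900 is not a leap year (divisible by 100 but not 400).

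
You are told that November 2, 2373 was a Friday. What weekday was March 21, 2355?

Monday

Count forward from the earlier date (March 21, 2355) to the later (November 2, 2373):
Day-of-year of March 21, 2355: 80.
Day-of-year of November 2, 2373: 306.
2355 has 365 days, so 365 − 80 = 285 days remain in 2355.
Full years 2356–2372: 12 common + 5 leap = 12×365 + 5×366 = 6210 days.
Total: 285 + 6210 + 306 = 6801 days.
6801 mod 7 = 4, so 4 days before Friday is Monday.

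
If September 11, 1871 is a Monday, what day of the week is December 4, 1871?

Monday

September 1871: 30 − 11 = 19 days remain.
Then October (31), November (30): 31 + 30 = 61 days.
December 1–4, 1871: 4 days.
Total: 19 + 61 + 4 = 84 days.
84 is a multiple of 7, so December 4, 1871 falls on the same weekday: Monday.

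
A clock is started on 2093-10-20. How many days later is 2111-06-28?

From October 20, 2093 to October 20, 2110: 17 years, of which 3 contain a Feb 29 — 14×365 + 3×366 = 6208 days.
(2100 is not a leap year (divisible by 100 but not 400).)
October 2110: 31 − 20 = 11 days remain.
Then November (30), December (31), January (31), February 2111 (28), March (31), April (30), May (31): 30 + 31 + 31 + 28 + 31 + 30 + 31 = 212 days.
June 1–28, 2111: 28 days.
Residual: 251 days.
Total: 6459 days.

6459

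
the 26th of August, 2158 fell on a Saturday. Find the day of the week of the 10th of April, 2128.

Count forward from the earlier date (April 10, 2128) to the later (August 26, 2158):
Day-of-year of April 10, 2128: 101.
Day-of-year of August 26, 2158: 238.
2128 has 366 days, so 366 − 101 = 265 days remain in 2128.
Full years 2129–2157: 22 common + 7 leap = 22×365 + 7×366 = 10592 days.
Total: 265 + 10592 + 238 = 11095 days.
11095 is a multiple of 7, so the 10th of April, 2128 falls on the same weekday: Saturday.

Saturday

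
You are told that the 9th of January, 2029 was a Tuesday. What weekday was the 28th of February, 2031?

January 9, 2029 → January 9, 2030: 365 days.
January 9, 2030 → January 9, 2031: 365 days.
January 2031: 31 − 9 = 22 days remain.
February 1–28, 2031: 28 days (2031 is not a leap year).
Residual: 50 days.
Total: 780 days.
780 mod 7 = 3, so 3 days after Tuesday is Friday.

Friday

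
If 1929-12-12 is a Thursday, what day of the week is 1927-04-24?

Sunday

Count forward from the earlier date (April 24, 1927) to the later (December 12, 1929):
April 24, 1927 → April 24, 1928: 366 days (1928 is a leap year).
April 24, 1928 → April 24, 1929: 365 days.
April 1929: 30 − 24 = 6 days remain.
Then May (31), June (30), July (31), August (31), September (30), October (31), November (30): 31 + 30 + 31 + 31 + 30 + 31 + 30 = 214 days.
December 1–12, 1929: 12 days.
Residual: 232 days.
Total: 963 days.
963 mod 7 = 4, so 4 days before Thursday is Sunday.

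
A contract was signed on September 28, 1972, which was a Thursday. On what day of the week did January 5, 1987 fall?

Monday

Day-of-year of September 28, 1972: 272.
Day-of-year of January 5, 1987: 5.
1972 has 366 days, so 366 − 272 = 94 days remain in 1972.
Full years 1973–1986: 11 common + 3 leap = 11×365 + 3×366 = 5113 days.
Total: 94 + 5113 + 5 = 5212 days.
5212 mod 7 = 4, so 4 days after Thursday is Monday.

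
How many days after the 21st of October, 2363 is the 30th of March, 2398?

12579

Day-of-year of October 21, 2363: 294.
Day-of-year of March 30, 2398: 89.
2363 has 365 days, so 365 − 294 = 71 days remain in 2363.
Full years 2364–2397: 25 common + 9 leap = 25×365 + 9×366 = 12419 days.
Total: 71 + 12419 + 89 = 12579 days.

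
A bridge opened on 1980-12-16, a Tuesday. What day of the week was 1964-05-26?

Tuesday

Count forward from the earlier date (May 26, 1964) to the later (December 16, 1980):
Day-of-year of May 26, 1964: 147.
Day-of-year of December 16, 1980: 351.
1964 has 366 days, so 366 − 147 = 219 days remain in 1964.
Full years 1965–1979: 12 common + 3 leap = 12×365 + 3×366 = 5478 days.
Total: 219 + 5478 + 351 = 6048 days.
6048 is a multiple of 7, so 1964-05-26 falls on the same weekday: Tuesday.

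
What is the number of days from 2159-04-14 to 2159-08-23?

131

April 2159: 30 − 14 = 16 days remain.
Then May (31), June (30), July (31): 31 + 30 + 31 = 92 days.
August 1–23, 2159: 23 days.
Total: 16 + 92 + 23 = 131 days.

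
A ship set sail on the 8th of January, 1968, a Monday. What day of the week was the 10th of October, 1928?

Count forward from the earlier date (October 10, 1928) to the later (January 8, 1968):
From October 10, 1928 to October 10, 1967: 39 years, of which 9 contain a Feb 29 — 30×365 + 9×366 = 14244 days.
October 1967: 31 − 10 = 21 days remain.
Then November (30), December (31): 30 + 31 = 61 days.
January 1–8, 1968: 8 days.
Residual: 90 days.
Total: 14334 days.
14334 mod 7 = 5, so 5 days before Monday is Wednesday.

Wednesday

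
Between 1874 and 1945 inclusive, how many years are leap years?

17

Years divisible by 4: 1876, 1880, …, 1944 — 18 in all.
Of these, 1900 is divisible by 100 but not 400, so not leap.
Leap years: 18 − 1 = 17.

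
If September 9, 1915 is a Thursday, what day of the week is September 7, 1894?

Count forward from the earlier date (September 7, 1894) to the later (September 9, 1915):
From September 7, 1894 to September 7, 1915: 21 years, of which 4 contain a Feb 29 — 17×365 + 4×366 = 7669 days.
(1900 is not a leap year (divisible by 100 but not 400).)
Within September 1915: 9 − 7 = 2 days.
Total: 7671 days.
7671 mod 7 = 6, so 6 days before Thursday is Friday.

Friday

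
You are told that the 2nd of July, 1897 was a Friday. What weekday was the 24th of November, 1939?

From July 2, 1897 to July 2, 1939: 42 years, of which 9 contain a Feb 29 — 33×365 + 9×366 = 15339 days.
(1900 is not a leap year (divisible by 100 but not 400).)
July 1939: 31 − 2 = 29 days remain.
Then August (31), September (30), October (31): 31 + 30 + 31 = 92 days.
November 1–24, 1939: 24 days.
Residual: 145 days.
Total: 15484 days.
15484 is a multiple of 7, so the 24th of November, 1939 falls on the same weekday: Friday.

Friday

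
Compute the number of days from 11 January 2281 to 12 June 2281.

152

January 2281: 31 − 11 = 20 days remain.
Then February 2281 (28), March (31), April (30), May (31): 28 + 31 + 30 + 31 = 120 days.
June 1–12, 2281: 12 days.
Total: 20 + 120 + 12 = 152 days.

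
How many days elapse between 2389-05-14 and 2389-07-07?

54

May 2389: 31 − 14 = 17 days remain.
Then June (30): 30 days.
July 1–7, 2389: 7 days.
Total: 17 + 30 + 7 = 54 days.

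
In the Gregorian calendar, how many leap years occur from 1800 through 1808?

Years divisible by 4 in [1800, 1808]: 1800, 1804, 1808.
Of these, 1800 is divisible by 100 but not 400, so not leap.
Leap years: 3 − 1 = 2.

2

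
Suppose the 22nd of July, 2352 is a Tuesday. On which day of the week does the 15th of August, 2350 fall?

Tuesday

Count forward from the earlier date (August 15, 2350) to the later (July 22, 2352):
August 2350: 31 − 15 = 16 days remain.
Then 22 full months totalling 669 days.
July 1–22, 2352: 22 days.
Total: 16 + 669 + 22 = 707 days.
707 is a multiple of 7, so the 15th of August, 2350 falls on the same weekday: Tuesday.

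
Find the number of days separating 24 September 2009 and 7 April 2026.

6039

From September 24, 2009 to September 24, 2025: 16 years, of which 4 contain a Feb 29 — 12×365 + 4×366 = 5844 days.
September 2025: 30 − 24 = 6 days remain.
Then October (31), November (30), December (31), January (31), February 2026 (28), March (31): 31 + 30 + 31 + 31 + 28 + 31 = 182 days.
April 1–7, 2026: 7 days.
Residual: 195 days.
Total: 6039 days.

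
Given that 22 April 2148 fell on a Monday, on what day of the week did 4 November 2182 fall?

Day-of-year of April 22, 2148: 113.
Day-of-year of November 4, 2182: 308.
2148 has 366 days, so 366 − 113 = 253 days remain in 2148.
Full years 2149–2181: 25 common + 8 leap = 25×365 + 8×366 = 12053 days.
Total: 253 + 12053 + 308 = 12614 days.
12614 is a multiple of 7, so 4 November 2182 falls on the same weekday: Monday.

Monday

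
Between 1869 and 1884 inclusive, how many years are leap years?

Years divisible by 4 in [1869, 1884]: 1872, 1876, 1880, 1884.
No century exceptions apply. Count: 4.

4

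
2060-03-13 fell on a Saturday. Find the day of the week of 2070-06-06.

Day-of-year of March 13, 2060: 73.
Day-of-year of June 6, 2070: 157.
2060 has 366 days, so 366 − 73 = 293 days remain in 2060.
Full years 2061–2069: 7 common + 2 leap = 7×365 + 2×366 = 3287 days.
Total: 293 + 3287 + 157 = 3737 days.
3737 mod 7 = 6, so 6 days after Saturday is Friday.

Friday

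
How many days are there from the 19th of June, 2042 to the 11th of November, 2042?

June 2042: 30 − 19 = 11 days remain.
Then July (31), August (31), September (30), October (31): 31 + 31 + 30 + 31 = 123 days.
November 1–11, 2042: 11 days.
Total: 11 + 123 + 11 = 145 days.

145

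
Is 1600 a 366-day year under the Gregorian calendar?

Yes

1600 is a leap year (divisible by 400).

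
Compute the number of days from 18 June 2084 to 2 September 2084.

June 2084: 30 − 18 = 12 days remain.
Then July (31), August (31): 31 + 31 = 62 days.
September 1–2, 2084: 2 days.
Total: 12 + 62 + 2 = 76 days.

76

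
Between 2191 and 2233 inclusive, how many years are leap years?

10

Years divisible by 4 in [2191, 2233]: 2192, 2196, 2200, 2204, 2208, 2212, 2216, 2220, 2224, 2228, 2232.
Of these, 2200 is divisible by 100 but not 400, so not leap.
Leap years: 11 − 1 = 10.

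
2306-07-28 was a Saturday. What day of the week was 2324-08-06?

Wednesday

Day-of-year of July 28, 2306: 209.
Day-of-year of August 6, 2324: 219.
2306 has 365 days, so 365 − 209 = 156 days remain in 2306.
Full years 2307–2323: 13 common + 4 leap = 13×365 + 4×366 = 6209 days.
Total: 156 + 6209 + 219 = 6584 days.
6584 mod 7 = 4, so 4 days after Saturday is Wednesday.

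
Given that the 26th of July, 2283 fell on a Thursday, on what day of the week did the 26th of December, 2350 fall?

Tuesday

From July 26, 2283 to July 26, 2350: 67 years, of which 16 contain a Feb 29 — 51×365 + 16×366 = 24471 days.
(2300 is not a leap year (divisible by 100 but not 400).)
July 2350: 31 − 26 = 5 days remain.
Then August (31), September (30), October (31), November (30): 31 + 30 + 31 + 30 = 122 days.
December 1–26, 2350: 26 days.
Residual: 153 days.
Total: 24624 days.
24624 mod 7 = 5, so 5 days after Thursday is Tuesday.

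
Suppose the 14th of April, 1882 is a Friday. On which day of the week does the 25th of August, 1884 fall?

Day-of-year of April 14, 1882: 104.
Day-of-year of August 25, 1884: 238.
1882 has 365 days, so 365 − 104 = 261 days remain in 1882.
Full years: 1883: 365. Sum = 365.
Total: 261 + 365 + 238 = 864 days.
864 mod 7 = 3, so 3 days after Friday is Monday.

Monday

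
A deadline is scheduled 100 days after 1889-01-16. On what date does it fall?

1889-04-26

Count 100 days after January 16, 1889:
January 1889: 31 − 16 = 15 days remain.
Then February 1889 (28), March (31): 28 + 31 = 59 days.
April 1–26, 1889: 26 days.
Total: 15 + 59 + 26 = 100 days.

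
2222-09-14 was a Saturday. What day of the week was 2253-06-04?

Saturday

From September 14, 2222 to September 14, 2252: 30 years, of which 8 contain a Feb 29 — 22×365 + 8×366 = 10958 days.
September 2252: 30 − 14 = 16 days remain.
Then October (31), November (30), December (31), January (31), February 2253 (28), March (31), April (30), May (31): 31 + 30 + 31 + 31 + 28 + 31 + 30 + 31 = 243 days.
June 1–4, 2253: 4 days.
Residual: 263 days.
Total: 11221 days.
11221 is a multiple of 7, so 2253-06-04 falls on the same weekday: Saturday.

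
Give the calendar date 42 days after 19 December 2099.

30 January 2100

Count 42 days after December 19, 2099:
December 2099: 31 − 19 = 12 days remain.
January 1–30, 2100: 30 days.
Residual: 42 days.
Total: 42 days.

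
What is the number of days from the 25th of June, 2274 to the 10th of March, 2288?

5007

Day-of-year of June 25, 2274: 176.
Day-of-year of March 10, 2288: 70.
2274 has 365 days, so 365 − 176 = 189 days remain in 2274.
Full years 2275–2287: 10 common + 3 leap = 10×365 + 3×366 = 4748 days.
Total: 189 + 4748 + 70 = 5007 days.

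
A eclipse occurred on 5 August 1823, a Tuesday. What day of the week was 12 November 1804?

Count forward from the earlier date (November 12, 1804) to the later (August 5, 1823):
From November 12, 1804 to November 12, 1822: 18 years, of which 4 contain a Feb 29 — 14×365 + 4×366 = 6574 days.
November 1822: 30 − 12 = 18 days remain.
Then December (31), January (31), February 1823 (28), March (31), April (30), May (31), June (30), July (31): 31 + 31 + 28 + 31 + 30 + 31 + 30 + 31 = 243 days.
August 1–5, 1823: 5 days.
Residual: 266 days.
Total: 6840 days.
6840 mod 7 = 1, so 1 day before Tuesday is Monday.

Monday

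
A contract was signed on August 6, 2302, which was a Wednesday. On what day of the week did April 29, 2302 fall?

Tuesday

Count forward from the earlier date (April 29, 2302) to the later (August 6, 2302):
April 2302: 30 − 29 = 1 day remains.
Then May (31), June (30), July (31): 31 + 30 + 31 = 92 days.
August 1–6, 2302: 6 days.
Total: 1 + 92 + 6 = 99 days.
99 mod 7 = 1, so 1 day before Wednesday is Tuesday.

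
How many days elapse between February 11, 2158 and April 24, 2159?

Day-of-year of February 11, 2158: 42.
Day-of-year of April 24, 2159: 114.
2158 has 365 days, so 365 − 42 = 323 days remain in 2158.
Total: 323 + 114 = 437 days.

437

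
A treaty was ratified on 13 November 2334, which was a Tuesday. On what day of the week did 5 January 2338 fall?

Wednesday

Day-of-year of November 13, 2334: 317.
Day-of-year of January 5, 2338: 5.
2334 has 365 days, so 365 − 317 = 48 days remain in 2334.
Full years: 2335: 365; 2336: 366; 2337: 365. Sum = 1096.
Total: 48 + 1096 + 5 = 1149 days.
1149 mod 7 = 1, so 1 day after Tuesday is Wednesday.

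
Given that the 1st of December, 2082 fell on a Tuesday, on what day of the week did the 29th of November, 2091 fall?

Day-of-year of December 1, 2082: 335.
Day-of-year of November 29, 2091: 333.
2082 has 365 days, so 365 − 335 = 30 days remain in 2082.
Full years 2083–2090: 6 common + 2 leap = 6×365 + 2×366 = 2922 days.
Total: 30 + 2922 + 333 = 3285 days.
3285 mod 7 = 2, so 2 days after Tuesday is Thursday.

Thursday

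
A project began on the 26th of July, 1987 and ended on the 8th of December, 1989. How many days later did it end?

July 26, 1987 → July 26, 1988: 366 days (1988 is a leap year).
July 26, 1988 → July 26, 1989: 365 days.
July 1989: 31 − 26 = 5 days remain.
Then August (31), September (30), October (31), November (30): 31 + 30 + 31 + 30 = 122 days.
December 1–8, 1989: 8 days.
Residual: 135 days.
Total: 866 days.

866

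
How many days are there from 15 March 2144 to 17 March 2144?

2

Within March 2144: 17 − 15 = 2 days.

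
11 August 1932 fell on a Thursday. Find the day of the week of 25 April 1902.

Count forward from the earlier date (April 25, 1902) to the later (August 11, 1932):
Day-of-year of April 25, 1902: 115.
Day-of-year of August 11, 1932: 224.
1902 has 365 days, so 365 − 115 = 250 days remain in 1902.
Full years 1903–1931: 22 common + 7 leap = 22×365 + 7×366 = 10592 days.
Total: 250 + 10592 + 224 = 11066 days.
11066 mod 7 = 6, so 6 days before Thursday is Friday.

Friday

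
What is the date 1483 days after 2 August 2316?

24 August 2320

Count 1483 days after August 2, 2316:
Day-of-year of August 2, 2316: 215.
Day-of-year of August 24, 2320: 237.
2316 has 366 days, so 366 − 215 = 151 days remain in 2316.
Full years: 2317: 365; 2318: 365; 2319: 365. Sum = 1095.
Total: 151 + 1095 + 237 = 1483 days.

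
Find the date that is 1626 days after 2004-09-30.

2009-03-14

Count 1626 days after September 30, 2004:
September 30, 2004 → September 30, 2005: 365 days.
September 30, 2005 → September 30, 2006: 365 days.
September 30, 2006 → September 30, 2007: 365 days.
September 30, 2007 → September 30, 2008: 366 days (2008 is a leap year).
September 2008: 30 − 30 = 0 days remain.
Then October (31), November (30), December (31), January (31), February 2009 (28): 31 + 30 + 31 + 31 + 28 = 151 days.
March 1–14, 2009: 14 days.
Residual: 165 days.
Total: 1626 days.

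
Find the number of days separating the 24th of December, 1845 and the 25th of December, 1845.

Within December 1845: 25 − 24 = 1 day.

1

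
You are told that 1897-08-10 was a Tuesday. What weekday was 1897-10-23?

August 1897: 31 − 10 = 21 days remain.
Then September (30): 30 days.
October 1–23, 1897: 23 days.
Total: 21 + 30 + 23 = 74 days.
74 mod 7 = 4, so 4 days after Tuesday is Saturday.

Saturday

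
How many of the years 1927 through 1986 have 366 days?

Years divisible by 4: 1928, 1932, …, 1984 — 15 in all.
No century exceptions apply. Count: 15.

15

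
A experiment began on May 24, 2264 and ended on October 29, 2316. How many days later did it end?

19150

Day-of-year of May 24, 2264: 145.
Day-of-year of October 29, 2316: 303.
2264 has 366 days, so 366 − 145 = 221 days remain in 2264.
Full years 2265–2315: 40 common + 11 leap = 40×365 + 11×366 = 18626 days.
Total: 221 + 18626 + 303 = 19150 days.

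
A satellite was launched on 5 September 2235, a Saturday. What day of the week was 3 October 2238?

Wednesday

September 5, 2235 → September 5, 2236: 366 days (2236 is a leap year).
September 5, 2236 → September 5, 2237: 365 days.
September 5, 2237 → September 5, 2238: 365 days.
September 2238: 30 − 5 = 25 days remain.
October 1–3, 2238: 3 days.
Residual: 28 days.
Total: 1124 days.
1124 mod 7 = 4, so 4 days after Saturday is Wednesday.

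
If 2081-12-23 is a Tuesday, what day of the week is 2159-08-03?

Friday

From December 23, 2081 to December 23, 2158: 77 years, of which 18 contain a Feb 29 — 59×365 + 18×366 = 28123 days.
(2100 is not a leap year (divisible by 100 but not 400).)
December 2158: 31 − 23 = 8 days remain.
Then January (31), February 2159 (28), March (31), April (30), May (31), June (30), July (31): 31 + 28 + 31 + 30 + 31 + 30 + 31 = 212 days.
August 1–3, 2159: 3 days.
Residual: 223 days.
Total: 28346 days.
28346 mod 7 = 3, so 3 days after Tuesday is Friday.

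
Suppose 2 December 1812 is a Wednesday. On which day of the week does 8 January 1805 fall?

Tuesday

Count forward from the earlier date (January 8, 1805) to the later (December 2, 1812):
From January 8, 1805 to January 8, 1812: 7 years, of which 1 contains a Feb 29 — 6×365 + 1×366 = 2556 days.
January 1812: 31 − 8 = 23 days remain.
Then 10 full months totalling 304 days.
December 1–2, 1812: 2 days.
Residual: 329 days.
Total: 2885 days.
2885 mod 7 = 1, so 1 day before Wednesday is Tuesday.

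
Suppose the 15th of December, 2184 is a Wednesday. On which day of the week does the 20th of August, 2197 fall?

Sunday

Day-of-year of December 15, 2184: 350.
Day-of-year of August 20, 2197: 232.
2184 has 366 days, so 366 − 350 = 16 days remain in 2184.
Full years 2185–2196: 9 common + 3 leap = 9×365 + 3×366 = 4383 days.
Total: 16 + 4383 + 232 = 4631 days.
4631 mod 7 = 4, so 4 days after Wednesday is Sunday.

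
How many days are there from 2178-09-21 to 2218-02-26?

Day-of-year of September 21, 2178: 264.
Day-of-year of February 26, 2218: 57.
2178 has 365 days, so 365 − 264 = 101 days remain in 2178.
Full years 2179–2217: 30 common + 9 leap = 30×365 + 9×366 = 14244 days.
Total: 101 + 14244 + 57 = 14402 days.

14402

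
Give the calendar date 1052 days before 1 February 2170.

17 March 2167

Count 1052 days before February 1, 2170:
March 17, 2167 → March 17, 2168: 366 days (2168 is a leap year).
March 17, 2168 → March 17, 2169: 365 days.
March 2169: 31 − 17 = 14 days remain.
Then 10 full months totalling 306 days.
February 1, 2170: 1 day (2170 is not a leap year).
Residual: 321 days.
Total: 1052 days.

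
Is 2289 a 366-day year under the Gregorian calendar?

No

2289 is not a leap year.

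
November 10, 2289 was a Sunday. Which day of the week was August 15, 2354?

Day-of-year of November 10, 2289: 314.
Day-of-year of August 15, 2354: 227.
2289 has 365 days, so 365 − 314 = 51 days remain in 2289.
Full years 2290–2353: 49 common + 15 leap = 49×365 + 15×366 = 23375 days.
Total: 51 + 23375 + 227 = 23653 days.
23653 is a multiple of 7, so August 15, 2354 falls on the same weekday: Sunday.

Sunday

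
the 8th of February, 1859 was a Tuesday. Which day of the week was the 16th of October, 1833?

Wednesday

Count forward from the earlier date (October 16, 1833) to the later (February 8, 1859):
From October 16, 1833 to October 16, 1858: 25 years, of which 6 contain a Feb 29 — 19×365 + 6×366 = 9131 days.
October 1858: 31 − 16 = 15 days remain.
Then November (30), December (31), January (31): 30 + 31 + 31 = 92 days.
February 1–8, 1859: 8 days (1859 is not a leap year).
Residual: 115 days.
Total: 9246 days.
9246 mod 7 = 6, so 6 days before Tuesday is Wednesday.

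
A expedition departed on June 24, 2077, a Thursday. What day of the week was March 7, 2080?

Thursday

June 24, 2077 → June 24, 2078: 365 days.
June 24, 2078 → June 24, 2079: 365 days.
June 2079: 30 − 24 = 6 days remain.
Then July (31), August (31), September (30), October (31), November (30), December (31), January (31), February 2080 (29): 31 + 31 + 30 + 31 + 30 + 31 + 31 + 29 = 244 days.
March 1–7, 2080: 7 days.
Residual: 257 days.
Total: 987 days.
987 is a multiple of 7, so March 7, 2080 falls on the same weekday: Thursday.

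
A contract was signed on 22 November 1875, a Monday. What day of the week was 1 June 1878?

Day-of-year of November 22, 1875: 326.
Day-of-year of June 1, 1878: 152.
1875 has 365 days, so 365 − 326 = 39 days remain in 1875.
Full years: 1876: 366; 1877: 365. Sum = 731.
Total: 39 + 731 + 152 = 922 days.
922 mod 7 = 5, so 5 days after Monday is Saturday.

Saturday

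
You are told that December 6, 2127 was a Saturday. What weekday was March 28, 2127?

Friday

Count forward from the earlier date (March 28, 2127) to the later (December 6, 2127):
March 2127: 31 − 28 = 3 days remain.
Then April (30), May (31), June (30), July (31), August (31), September (30), October (31), November (30): 30 + 31 + 30 + 31 + 31 + 30 + 31 + 30 = 244 days.
December 1–6, 2127: 6 days.
Total: 3 + 244 + 6 = 253 days.
253 mod 7 = 1, so 1 day before Saturday is Friday.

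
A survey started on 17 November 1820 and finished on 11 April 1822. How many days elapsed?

510

November 17, 1820 → November 17, 1821: 365 days.
November 1821: 30 − 17 = 13 days remain.
Then December (31), January (31), February 1822 (28), March (31): 31 + 31 + 28 + 31 = 121 days.
April 1–11, 1822: 11 days.
Residual: 145 days.
Total: 510 days.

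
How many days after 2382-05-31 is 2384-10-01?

Day-of-year of May 31, 2382: 151.
Day-of-year of October 1, 2384: 275.
2382 has 365 days, so 365 − 151 = 214 days remain in 2382.
Full years: 2383: 365. Sum = 365.
Total: 214 + 365 + 275 = 854 days.

854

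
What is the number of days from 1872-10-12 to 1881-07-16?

From October 12, 1872 to October 12, 1880: 8 years, of which 2 contain a Feb 29 — 6×365 + 2×366 = 2922 days.
October 1880: 31 − 12 = 19 days remain.
Then November (30), December (31), January (31), February 1881 (28), March (31), April (30), May (31), June (30): 30 + 31 + 31 + 28 + 31 + 30 + 31 + 30 = 242 days.
July 1–16, 1881: 16 days.
Residual: 277 days.
Total: 3199 days.

3199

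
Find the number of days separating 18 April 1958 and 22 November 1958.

218

April 1958: 30 − 18 = 12 days remain.
Then May (31), June (30), July (31), August (31), September (30), October (31): 31 + 30 + 31 + 31 + 30 + 31 = 184 days.
November 1–22, 1958: 22 days.
Total: 12 + 184 + 22 = 218 days.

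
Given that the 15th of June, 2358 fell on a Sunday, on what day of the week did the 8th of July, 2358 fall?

June 2358: 30 − 15 = 15 days remain.
July 1–8, 2358: 8 days.
Total: 15 + 8 = 23 days.
23 mod 7 = 2, so 2 days after Sunday is Tuesday.

Tuesday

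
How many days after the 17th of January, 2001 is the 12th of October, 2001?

January 2001: 31 − 17 = 14 days remain.
Then February 2001 (28), March (31), April (30), May (31), June (30), July (31), August (31), September (30): 28 + 31 + 30 + 31 + 30 + 31 + 31 + 30 = 242 days.
October 1–12, 2001: 12 days.
Total: 14 + 242 + 12 = 268 days.

268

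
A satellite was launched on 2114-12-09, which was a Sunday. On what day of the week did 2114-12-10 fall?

Monday

Within December 2114: 10 − 9 = 1 day.
1 mod 7 = 1, so 1 day after Sunday is Monday.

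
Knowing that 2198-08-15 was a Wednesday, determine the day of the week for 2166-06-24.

Tuesday

Count forward from the earlier date (June 24, 2166) to the later (August 15, 2198):
Day-of-year of June 24, 2166: 175.
Day-of-year of August 15, 2198: 227.
2166 has 365 days, so 365 − 175 = 190 days remain in 2166.
Full years 2167–2197: 23 common + 8 leap = 23×365 + 8×366 = 11323 days.
Total: 190 + 11323 + 227 = 11740 days.
11740 mod 7 = 1, so 1 day before Wednesday is Tuesday.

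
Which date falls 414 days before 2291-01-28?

2289-12-10

Count 414 days before January 28, 2291:
Day-of-year of December 10, 2289: 344.
Day-of-year of January 28, 2291: 28.
2289 has 365 days, so 365 − 344 = 21 days remain in 2289.
Full years: 2290: 365. Sum = 365.
Total: 21 + 365 + 28 = 414 days.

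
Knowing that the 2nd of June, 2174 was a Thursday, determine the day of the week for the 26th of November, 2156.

Friday

Count forward from the earlier date (November 26, 2156) to the later (June 2, 2174):
Day-of-year of November 26, 2156: 331.
Day-of-year of June 2, 2174: 153.
2156 has 366 days, so 366 − 331 = 35 days remain in 2156.
Full years 2157–2173: 13 common + 4 leap = 13×365 + 4×366 = 6209 days.
Total: 35 + 6209 + 153 = 6397 days.
6397 mod 7 = 6, so 6 days before Thursday is Friday.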